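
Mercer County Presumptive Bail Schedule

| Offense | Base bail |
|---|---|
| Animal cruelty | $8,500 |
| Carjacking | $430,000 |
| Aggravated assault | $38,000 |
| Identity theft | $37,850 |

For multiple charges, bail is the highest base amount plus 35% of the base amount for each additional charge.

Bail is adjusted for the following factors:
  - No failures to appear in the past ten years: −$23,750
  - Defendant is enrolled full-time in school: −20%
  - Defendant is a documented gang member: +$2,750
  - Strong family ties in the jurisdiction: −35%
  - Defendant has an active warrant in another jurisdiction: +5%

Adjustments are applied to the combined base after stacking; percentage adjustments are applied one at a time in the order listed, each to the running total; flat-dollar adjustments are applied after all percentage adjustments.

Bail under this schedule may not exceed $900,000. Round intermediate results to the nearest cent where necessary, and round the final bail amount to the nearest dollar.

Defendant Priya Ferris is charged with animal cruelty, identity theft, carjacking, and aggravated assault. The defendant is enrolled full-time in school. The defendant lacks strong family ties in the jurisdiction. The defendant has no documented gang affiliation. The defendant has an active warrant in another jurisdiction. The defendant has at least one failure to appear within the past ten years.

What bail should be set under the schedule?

$385,999

Base amounts from the schedule: animal cruelty $8,500; identity theft $37,850; carjacking $430,000; aggravated assault $38,000.
Stacking rule: highest base plus 35% of each additional charge. Highest is carjacking at $430,000. Additional: $8,500 × 35% = $2,975; $37,850 × 35% = $13,247.50; $38,000 × 35% = $13,300. Combined base = $430,000 + $29,522.50 = $459,522.50.
Defendant is enrolled full-time in school (−20%): $459,522.50 × 0.8 = $367,618.
Defendant has an active warrant in another jurisdiction (+5%): $367,618 × 1.05 = $385,998.90.
$385,998.90 is within the $900,000 maximum.
Rounded to the nearest dollar: $385,999.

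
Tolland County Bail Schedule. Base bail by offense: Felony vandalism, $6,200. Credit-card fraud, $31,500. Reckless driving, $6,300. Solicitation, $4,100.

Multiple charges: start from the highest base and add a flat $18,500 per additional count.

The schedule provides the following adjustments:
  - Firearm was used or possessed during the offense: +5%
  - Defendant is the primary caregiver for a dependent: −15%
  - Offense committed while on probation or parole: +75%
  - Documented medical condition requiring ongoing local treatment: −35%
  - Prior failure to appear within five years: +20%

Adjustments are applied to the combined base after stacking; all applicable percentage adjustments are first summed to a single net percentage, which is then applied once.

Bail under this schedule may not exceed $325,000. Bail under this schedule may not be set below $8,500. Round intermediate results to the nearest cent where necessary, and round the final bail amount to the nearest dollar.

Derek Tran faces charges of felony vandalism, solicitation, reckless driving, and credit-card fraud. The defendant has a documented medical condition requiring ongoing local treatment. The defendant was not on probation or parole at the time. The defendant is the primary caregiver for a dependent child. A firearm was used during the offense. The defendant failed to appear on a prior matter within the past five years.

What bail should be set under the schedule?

$65,250

Base amounts from the schedule: felony vandalism $6,200; solicitation $4,100; reckless driving $6,300; credit-card fraud $31,500.
Stacking rule: highest base plus $18,500 per additional charge. Highest is credit-card fraud at $31,500; 3 additional charges → +$55,500. Combined base = $87,000.
Net percentage adjustment: +5% −15% −35% +20% = −25%. $87,000 × 0.75 = $65,250.
$65,250 is within the $325,000 maximum.
$65,250 is at or above the $8,500 minimum.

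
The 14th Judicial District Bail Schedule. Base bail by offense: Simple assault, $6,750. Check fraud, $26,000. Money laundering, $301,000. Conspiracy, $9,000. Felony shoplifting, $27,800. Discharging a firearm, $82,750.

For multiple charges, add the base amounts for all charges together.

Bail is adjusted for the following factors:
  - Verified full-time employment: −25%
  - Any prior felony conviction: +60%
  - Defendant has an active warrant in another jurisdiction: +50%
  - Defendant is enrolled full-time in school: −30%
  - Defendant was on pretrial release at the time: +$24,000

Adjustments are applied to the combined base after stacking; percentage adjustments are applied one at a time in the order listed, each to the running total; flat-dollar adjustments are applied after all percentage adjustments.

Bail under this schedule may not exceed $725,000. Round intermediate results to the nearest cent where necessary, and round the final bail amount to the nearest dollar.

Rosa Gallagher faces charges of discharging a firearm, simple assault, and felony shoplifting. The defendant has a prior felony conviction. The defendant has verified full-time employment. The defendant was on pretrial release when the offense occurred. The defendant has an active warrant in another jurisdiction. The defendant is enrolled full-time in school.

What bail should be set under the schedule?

$171,798

Base amounts from the schedule: discharging a firearm $82,750; simple assault $6,750; felony shoplifting $27,800.
Stacking rule: sum of all bases. $82,750 + $6,750 + $27,800 = $117,300.
Verified full-time employment (−25%): $117,300 × 0.75 = $87,975.
Any prior felony conviction (+60%): $87,975 × 1.6 = $140,760.
Defendant has an active warrant in another jurisdiction (+50%): $140,760 × 1.5 = $211,140.
Defendant is enrolled full-time in school (−30%): $211,140 × 0.7 = $147,798.
Defendant was on pretrial release at the time (+$24,000 flat): $147,798 + $24,000 = $171,798.
$171,798 is within the $725,000 maximum.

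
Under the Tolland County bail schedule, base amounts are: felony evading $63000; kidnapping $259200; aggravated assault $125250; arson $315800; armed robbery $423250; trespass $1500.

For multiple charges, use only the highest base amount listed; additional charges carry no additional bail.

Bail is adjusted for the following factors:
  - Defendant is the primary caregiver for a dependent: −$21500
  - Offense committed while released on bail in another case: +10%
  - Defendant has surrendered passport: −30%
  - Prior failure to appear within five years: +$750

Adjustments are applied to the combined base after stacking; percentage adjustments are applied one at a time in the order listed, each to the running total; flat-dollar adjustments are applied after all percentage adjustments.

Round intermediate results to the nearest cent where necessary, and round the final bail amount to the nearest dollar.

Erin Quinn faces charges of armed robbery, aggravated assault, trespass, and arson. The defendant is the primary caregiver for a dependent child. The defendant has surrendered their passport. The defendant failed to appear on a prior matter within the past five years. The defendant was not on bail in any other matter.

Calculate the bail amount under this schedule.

Base amounts from the schedule: armed robbery $423250; aggravated assault $125250; trespass $1500; arson $315800.
Stacking rule: use the highest base only. Highest is armed robbery at $423250. Combined base = $423250.
Defendant has surrendered passport (−30%): $423250 × 0.7 = $296275.
Defendant is the primary caregiver for a dependent (−$21500 flat): $296275 − $21500 = $274775.
Prior failure to appear within five years (+$750 flat): $274775 + $750 = $275525.

$275525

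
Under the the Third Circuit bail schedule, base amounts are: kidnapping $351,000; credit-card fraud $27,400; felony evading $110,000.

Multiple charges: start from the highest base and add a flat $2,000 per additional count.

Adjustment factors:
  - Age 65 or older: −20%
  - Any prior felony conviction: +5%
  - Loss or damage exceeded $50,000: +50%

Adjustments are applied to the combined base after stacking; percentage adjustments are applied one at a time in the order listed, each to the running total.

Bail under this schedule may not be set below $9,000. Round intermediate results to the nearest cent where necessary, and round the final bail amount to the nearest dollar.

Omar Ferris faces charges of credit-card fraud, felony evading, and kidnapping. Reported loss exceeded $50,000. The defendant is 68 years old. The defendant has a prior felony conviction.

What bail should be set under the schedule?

Base amounts from the schedule: credit-card fraud $27,400; felony evading $110,000; kidnapping $351,000.
Stacking rule: highest base plus $2,000 per additional charge. Highest is kidnapping at $351,000; 2 additional charges → +$4,000. Combined base = $355,000.
Age 65 or older (−20%): $355,000 × 0.8 = $284,000.
Any prior felony conviction (+5%): $284,000 × 1.05 = $298,200.
Loss or damage exceeded $50,000 (+50%): $298,200 × 1.5 = $447,300.
$447,300 is at or above the $9,000 minimum.

$447,300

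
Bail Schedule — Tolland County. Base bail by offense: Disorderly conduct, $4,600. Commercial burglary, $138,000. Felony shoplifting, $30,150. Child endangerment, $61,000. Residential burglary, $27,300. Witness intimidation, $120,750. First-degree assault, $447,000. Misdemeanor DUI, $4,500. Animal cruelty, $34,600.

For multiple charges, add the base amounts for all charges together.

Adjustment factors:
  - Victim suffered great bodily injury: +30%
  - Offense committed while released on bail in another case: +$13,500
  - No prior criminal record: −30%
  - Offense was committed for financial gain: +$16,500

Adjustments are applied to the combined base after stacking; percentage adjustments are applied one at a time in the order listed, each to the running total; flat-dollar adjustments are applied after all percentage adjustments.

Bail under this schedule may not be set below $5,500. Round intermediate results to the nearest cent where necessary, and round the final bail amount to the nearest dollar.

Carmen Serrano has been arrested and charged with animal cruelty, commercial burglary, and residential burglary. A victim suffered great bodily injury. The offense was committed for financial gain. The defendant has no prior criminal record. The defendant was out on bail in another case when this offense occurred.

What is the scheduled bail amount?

Base amounts from the schedule: animal cruelty $34,600; commercial burglary $138,000; residential burglary $27,300.
Stacking rule: sum of all bases. $34,600 + $138,000 + $27,300 = $199,900.
Victim suffered great bodily injury (+30%): $199,900 × 1.3 = $259,870.
No prior criminal record (−30%): $259,870 × 0.7 = $181,909.
Offense committed while released on bail in another case (+$13,500 flat): $181,909 + $13,500 = $195,409.
Offense was committed for financial gain (+$16,500 flat): $195,409 + $16,500 = $211,909.
$211,909 is at or above the $5,500 minimum.

$211,909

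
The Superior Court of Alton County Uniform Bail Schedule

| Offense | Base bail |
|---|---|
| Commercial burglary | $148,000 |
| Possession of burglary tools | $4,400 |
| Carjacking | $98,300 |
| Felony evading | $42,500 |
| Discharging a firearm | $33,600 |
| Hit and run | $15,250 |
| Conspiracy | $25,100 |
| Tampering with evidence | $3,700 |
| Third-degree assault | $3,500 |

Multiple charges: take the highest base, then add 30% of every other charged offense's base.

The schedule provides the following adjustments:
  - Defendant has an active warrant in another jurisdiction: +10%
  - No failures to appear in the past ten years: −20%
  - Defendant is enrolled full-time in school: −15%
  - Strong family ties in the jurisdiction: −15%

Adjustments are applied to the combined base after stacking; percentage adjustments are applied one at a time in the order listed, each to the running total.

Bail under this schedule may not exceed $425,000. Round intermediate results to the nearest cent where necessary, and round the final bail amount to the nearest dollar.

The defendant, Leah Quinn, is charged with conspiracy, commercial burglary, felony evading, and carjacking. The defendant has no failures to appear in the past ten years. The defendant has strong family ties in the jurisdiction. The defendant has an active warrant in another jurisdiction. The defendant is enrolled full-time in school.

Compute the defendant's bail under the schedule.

Base amounts from the schedule: conspiracy $25,100; commercial burglary $148,000; felony evading $42,500; carjacking $98,300.
Stacking rule: highest base plus 30% of each additional charge. Highest is commercial burglary at $148,000. Additional: $25,100 × 30% = $7,530; $42,500 × 30% = $12,750; $98,300 × 30% = $29,490. Combined base = $148,000 + $49,770 = $197,770.
Defendant has an active warrant in another jurisdiction (+10%): $197,770 × 1.1 = $217,547.
No failures to appear in the past ten years (−20%): $217,547 × 0.8 = $174,037.60.
Defendant is enrolled full-time in school (−15%): $174,037.60 × 0.85 = $147,931.96.
Strong family ties in the jurisdiction (−15%): $147,931.96 × 0.85 = $125,742.17.
$125,742.17 is within the $425,000 maximum.
Rounded to the nearest dollar: $125,742.

$125,742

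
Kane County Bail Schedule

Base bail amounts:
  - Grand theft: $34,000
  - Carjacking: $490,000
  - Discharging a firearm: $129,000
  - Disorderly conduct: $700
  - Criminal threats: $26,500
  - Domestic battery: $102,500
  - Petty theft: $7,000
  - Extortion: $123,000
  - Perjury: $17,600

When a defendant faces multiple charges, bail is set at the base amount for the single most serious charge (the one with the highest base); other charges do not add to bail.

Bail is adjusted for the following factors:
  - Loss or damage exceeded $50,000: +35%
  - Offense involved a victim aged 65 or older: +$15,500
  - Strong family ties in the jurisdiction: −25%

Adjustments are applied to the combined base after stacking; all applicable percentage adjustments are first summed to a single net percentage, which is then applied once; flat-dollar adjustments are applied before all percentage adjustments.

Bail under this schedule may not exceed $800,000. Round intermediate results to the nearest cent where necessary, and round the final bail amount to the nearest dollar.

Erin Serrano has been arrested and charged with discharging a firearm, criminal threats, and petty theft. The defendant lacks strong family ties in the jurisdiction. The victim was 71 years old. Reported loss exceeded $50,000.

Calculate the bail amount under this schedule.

$195,075

Base amounts from the schedule: discharging a firearm $129,000; criminal threats $26,500; petty theft $7,000.
Stacking rule: use the highest base only. Highest is discharging a firearm at $129,000. Combined base = $129,000.
Offense involved a victim aged 65 or older (+$15,500 flat): $129,000 + $15,500 = $144,500.
Loss or damage exceeded $50,000 (+35%): $144,500 × 1.35 = $195,075.
$195,075 is within the $800,000 maximum.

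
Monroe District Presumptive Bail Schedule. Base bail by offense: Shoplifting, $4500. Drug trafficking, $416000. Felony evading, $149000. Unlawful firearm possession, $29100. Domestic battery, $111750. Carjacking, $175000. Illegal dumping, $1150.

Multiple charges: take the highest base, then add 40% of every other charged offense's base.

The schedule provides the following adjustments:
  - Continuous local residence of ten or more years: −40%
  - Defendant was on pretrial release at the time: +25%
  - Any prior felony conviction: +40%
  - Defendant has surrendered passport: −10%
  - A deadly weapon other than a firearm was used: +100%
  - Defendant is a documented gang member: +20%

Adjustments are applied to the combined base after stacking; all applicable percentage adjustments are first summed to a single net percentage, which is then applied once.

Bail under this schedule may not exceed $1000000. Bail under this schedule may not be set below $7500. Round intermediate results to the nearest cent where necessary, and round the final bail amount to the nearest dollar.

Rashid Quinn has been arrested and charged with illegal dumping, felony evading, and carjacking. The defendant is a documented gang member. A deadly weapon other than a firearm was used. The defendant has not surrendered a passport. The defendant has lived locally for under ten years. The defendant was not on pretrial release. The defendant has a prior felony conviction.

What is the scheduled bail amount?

Base amounts from the schedule: illegal dumping $1150; felony evading $149000; carjacking $175000.
Stacking rule: highest base plus 40% of each additional charge. Highest is carjacking at $175000. Additional: $1150 × 40% = $460; $149000 × 40% = $59600. Combined base = $175000 + $60060 = $235060.
Net percentage adjustment: +40% +100% +20% = +160%. $235060 × 2.6 = $611156.
$611156 is within the $1000000 maximum.
$611156 is at or above the $7500 minimum.

$611156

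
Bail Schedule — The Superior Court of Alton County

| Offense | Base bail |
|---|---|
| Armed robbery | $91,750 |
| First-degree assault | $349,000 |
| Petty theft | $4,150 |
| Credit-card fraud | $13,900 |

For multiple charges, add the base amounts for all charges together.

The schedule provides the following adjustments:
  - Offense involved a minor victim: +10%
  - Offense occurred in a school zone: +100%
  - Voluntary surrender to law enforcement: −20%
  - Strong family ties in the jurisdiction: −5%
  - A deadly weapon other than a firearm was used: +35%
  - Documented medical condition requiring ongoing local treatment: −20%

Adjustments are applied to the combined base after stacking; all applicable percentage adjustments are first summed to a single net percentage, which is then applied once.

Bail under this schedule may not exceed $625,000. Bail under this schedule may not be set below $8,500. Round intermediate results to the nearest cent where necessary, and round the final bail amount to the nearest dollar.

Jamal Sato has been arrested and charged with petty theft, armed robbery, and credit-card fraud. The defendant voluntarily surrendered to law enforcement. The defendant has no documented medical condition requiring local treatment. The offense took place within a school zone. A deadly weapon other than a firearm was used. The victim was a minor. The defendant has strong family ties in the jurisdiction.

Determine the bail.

Base amounts from the schedule: petty theft $4,150; armed robbery $91,750; credit-card fraud $13,900.
Stacking rule: sum of all bases. $4,150 + $91,750 + $13,900 = $109,800.
Net percentage adjustment: +10% +100% −20% −5% +35% = +120%. $109,800 × 2.2 = $241,560.
$241,560 is within the $625,000 maximum.
$241,560 is at or above the $8,500 minimum.

$241,560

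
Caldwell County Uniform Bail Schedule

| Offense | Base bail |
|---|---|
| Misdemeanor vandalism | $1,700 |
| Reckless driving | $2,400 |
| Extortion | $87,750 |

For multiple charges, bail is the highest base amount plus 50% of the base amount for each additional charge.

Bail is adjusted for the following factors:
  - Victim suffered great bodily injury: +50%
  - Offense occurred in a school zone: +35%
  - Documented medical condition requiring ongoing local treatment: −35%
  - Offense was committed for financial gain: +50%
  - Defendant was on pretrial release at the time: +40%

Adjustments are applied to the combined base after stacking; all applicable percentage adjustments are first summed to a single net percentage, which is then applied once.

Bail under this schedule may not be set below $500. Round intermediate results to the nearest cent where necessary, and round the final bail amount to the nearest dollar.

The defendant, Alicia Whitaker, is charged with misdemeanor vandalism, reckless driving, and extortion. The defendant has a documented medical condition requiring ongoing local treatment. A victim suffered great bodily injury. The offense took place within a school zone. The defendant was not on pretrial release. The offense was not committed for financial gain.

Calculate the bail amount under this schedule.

Base amounts from the schedule: misdemeanor vandalism $1,700; reckless driving $2,400; extortion $87,750.
Stacking rule: highest base plus 50% of each additional charge. Highest is extortion at $87,750. Additional: $1,700 × 50% = $850; $2,400 × 50% = $1,200. Combined base = $87,750 + $2,050 = $89,800.
Net percentage adjustment: +50% +35% −35% = +50%. $89,800 × 1.5 = $134,700.
$134,700 is at or above the $500 minimum.

$134,700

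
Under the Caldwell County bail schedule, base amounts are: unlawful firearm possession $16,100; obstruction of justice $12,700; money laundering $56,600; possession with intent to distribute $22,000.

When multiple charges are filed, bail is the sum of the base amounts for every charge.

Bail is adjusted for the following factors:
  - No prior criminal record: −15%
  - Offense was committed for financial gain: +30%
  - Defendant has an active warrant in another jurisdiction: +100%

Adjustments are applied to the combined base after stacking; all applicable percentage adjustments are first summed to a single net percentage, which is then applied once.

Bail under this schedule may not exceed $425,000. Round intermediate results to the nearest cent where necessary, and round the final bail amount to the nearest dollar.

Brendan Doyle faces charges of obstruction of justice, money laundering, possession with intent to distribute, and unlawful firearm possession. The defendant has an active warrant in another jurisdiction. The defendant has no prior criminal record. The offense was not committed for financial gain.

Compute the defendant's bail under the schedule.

Base amounts from the schedule: obstruction of justice $12,700; money laundering $56,600; possession with intent to distribute $22,000; unlawful firearm possession $16,100.
Stacking rule: sum of all bases. $12,700 + $56,600 + $22,000 + $16,100 = $107,400.
Net percentage adjustment: −15% +100% = +85%. $107,400 × 1.85 = $198,690.
$198,690 is within the $425,000 maximum.

$198,690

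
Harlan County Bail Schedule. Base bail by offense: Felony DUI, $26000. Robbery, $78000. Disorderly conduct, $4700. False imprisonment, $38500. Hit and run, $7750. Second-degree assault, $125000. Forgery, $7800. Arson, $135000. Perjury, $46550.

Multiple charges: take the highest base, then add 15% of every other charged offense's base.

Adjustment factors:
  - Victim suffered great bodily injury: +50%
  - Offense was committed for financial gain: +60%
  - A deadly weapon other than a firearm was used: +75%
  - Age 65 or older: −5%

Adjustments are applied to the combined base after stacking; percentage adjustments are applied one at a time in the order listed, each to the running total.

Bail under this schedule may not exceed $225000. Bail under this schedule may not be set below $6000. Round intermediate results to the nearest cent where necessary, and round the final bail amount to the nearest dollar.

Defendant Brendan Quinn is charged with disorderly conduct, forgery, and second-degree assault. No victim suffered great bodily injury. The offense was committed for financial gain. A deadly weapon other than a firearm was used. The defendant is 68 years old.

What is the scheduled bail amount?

Base amounts from the schedule: disorderly conduct $4700; forgery $7800; second-degree assault $125000.
Stacking rule: highest base plus 15% of each additional charge. Highest is second-degree assault at $125000. Additional: $4700 × 15% = $705; $7800 × 15% = $1170. Combined base = $125000 + $1875 = $126875.
Offense was committed for financial gain (+60%): $126875 × 1.6 = $203000.
A deadly weapon other than a firearm was used (+75%): $203000 × 1.75 = $355250.
Age 65 or older (−5%): $355250 × 0.95 = $337487.50.
Result $337487.50 exceeds the maximum of $225000; bail is capped at $225000.
$225000 is at or above the $6000 minimum.

$225000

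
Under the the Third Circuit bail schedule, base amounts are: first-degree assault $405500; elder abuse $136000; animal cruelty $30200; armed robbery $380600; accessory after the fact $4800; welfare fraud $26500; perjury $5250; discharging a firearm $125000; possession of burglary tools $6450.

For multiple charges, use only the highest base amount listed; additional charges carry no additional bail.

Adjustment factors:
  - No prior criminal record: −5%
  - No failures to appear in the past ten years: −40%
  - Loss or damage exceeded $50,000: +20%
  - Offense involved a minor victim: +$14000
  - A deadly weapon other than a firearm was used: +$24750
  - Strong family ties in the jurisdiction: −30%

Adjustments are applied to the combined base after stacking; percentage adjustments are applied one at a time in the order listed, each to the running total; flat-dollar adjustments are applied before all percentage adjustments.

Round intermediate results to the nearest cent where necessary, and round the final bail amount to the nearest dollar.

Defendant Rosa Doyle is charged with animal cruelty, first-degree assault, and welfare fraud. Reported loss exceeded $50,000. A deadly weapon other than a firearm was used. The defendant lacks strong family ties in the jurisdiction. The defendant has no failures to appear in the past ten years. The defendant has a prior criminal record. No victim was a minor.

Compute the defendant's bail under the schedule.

$309780

Base amounts from the schedule: animal cruelty $30200; first-degree assault $405500; welfare fraud $26500.
Stacking rule: use the highest base only. Highest is first-degree assault at $405500. Combined base = $405500.
A deadly weapon other than a firearm was used (+$24750 flat): $405500 + $24750 = $430250.
No failures to appear in the past ten years (−40%): $430250 × 0.6 = $258150.
Loss or damage exceeded $50,000 (+20%): $258150 × 1.2 = $309780.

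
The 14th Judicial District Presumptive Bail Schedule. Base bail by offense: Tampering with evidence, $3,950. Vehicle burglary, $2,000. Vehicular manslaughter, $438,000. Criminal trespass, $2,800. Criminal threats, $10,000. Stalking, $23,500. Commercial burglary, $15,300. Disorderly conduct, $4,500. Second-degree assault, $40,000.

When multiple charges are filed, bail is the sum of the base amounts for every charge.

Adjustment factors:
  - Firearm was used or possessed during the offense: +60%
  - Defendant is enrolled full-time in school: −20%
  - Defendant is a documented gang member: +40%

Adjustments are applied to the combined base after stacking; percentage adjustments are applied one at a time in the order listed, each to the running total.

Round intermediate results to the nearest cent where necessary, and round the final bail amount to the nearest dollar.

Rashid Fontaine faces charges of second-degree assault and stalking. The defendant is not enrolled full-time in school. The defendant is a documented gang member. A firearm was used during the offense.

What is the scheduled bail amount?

Base amounts from the schedule: second-degree assault $40,000; stalking $23,500.
Stacking rule: sum of all bases. $40,000 + $23,500 = $63,500.
Firearm was used or possessed during the offense (+60%): $63,500 × 1.6 = $101,600.
Defendant is a documented gang member (+40%): $101,600 × 1.4 = $142,240.

$142,240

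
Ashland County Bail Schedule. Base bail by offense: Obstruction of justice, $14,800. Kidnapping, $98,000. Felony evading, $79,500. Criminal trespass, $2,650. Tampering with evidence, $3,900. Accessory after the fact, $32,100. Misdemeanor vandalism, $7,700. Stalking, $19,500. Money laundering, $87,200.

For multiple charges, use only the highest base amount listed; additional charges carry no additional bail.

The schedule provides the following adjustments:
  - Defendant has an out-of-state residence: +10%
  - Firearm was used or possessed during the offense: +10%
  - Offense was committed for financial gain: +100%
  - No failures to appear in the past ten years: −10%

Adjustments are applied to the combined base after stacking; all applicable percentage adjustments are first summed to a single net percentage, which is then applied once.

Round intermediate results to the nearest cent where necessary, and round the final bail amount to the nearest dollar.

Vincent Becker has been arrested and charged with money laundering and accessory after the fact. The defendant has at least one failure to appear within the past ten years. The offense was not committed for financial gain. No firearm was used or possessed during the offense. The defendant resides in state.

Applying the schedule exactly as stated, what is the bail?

Base amounts from the schedule: money laundering $87,200; accessory after the fact $32,100.
Stacking rule: use the highest base only. Highest is money laundering at $87,200. Combined base = $87,200.
No adjustment factors apply to this defendant.

$87,200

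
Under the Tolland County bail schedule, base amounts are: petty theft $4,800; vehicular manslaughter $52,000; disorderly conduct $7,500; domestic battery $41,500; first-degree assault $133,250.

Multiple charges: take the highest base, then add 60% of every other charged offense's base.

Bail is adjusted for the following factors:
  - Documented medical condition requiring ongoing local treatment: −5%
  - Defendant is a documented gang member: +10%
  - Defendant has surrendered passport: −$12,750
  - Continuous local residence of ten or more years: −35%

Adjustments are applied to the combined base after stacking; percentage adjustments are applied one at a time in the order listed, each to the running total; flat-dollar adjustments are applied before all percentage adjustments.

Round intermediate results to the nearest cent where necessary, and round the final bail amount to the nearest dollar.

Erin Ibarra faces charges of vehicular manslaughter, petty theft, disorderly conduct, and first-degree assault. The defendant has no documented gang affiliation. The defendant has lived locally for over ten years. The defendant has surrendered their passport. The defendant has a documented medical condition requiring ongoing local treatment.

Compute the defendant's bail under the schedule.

$98,232

Base amounts from the schedule: vehicular manslaughter $52,000; petty theft $4,800; disorderly conduct $7,500; first-degree assault $133,250.
Stacking rule: highest base plus 60% of each additional charge. Highest is first-degree assault at $133,250. Additional: $52,000 × 60% = $31,200; $4,800 × 60% = $2,880; $7,500 × 60% = $4,500. Combined base = $133,250 + $38,580 = $171,830.
Defendant has surrendered passport (−$12,750 flat): $171,830 − $12,750 = $159,080.
Documented medical condition requiring ongoing local treatment (−5%): $159,080 × 0.95 = $151,126.
Continuous local residence of ten or more years (−35%): $151,126 × 0.65 = $98,231.90.
Rounded to the nearest dollar: $98,232.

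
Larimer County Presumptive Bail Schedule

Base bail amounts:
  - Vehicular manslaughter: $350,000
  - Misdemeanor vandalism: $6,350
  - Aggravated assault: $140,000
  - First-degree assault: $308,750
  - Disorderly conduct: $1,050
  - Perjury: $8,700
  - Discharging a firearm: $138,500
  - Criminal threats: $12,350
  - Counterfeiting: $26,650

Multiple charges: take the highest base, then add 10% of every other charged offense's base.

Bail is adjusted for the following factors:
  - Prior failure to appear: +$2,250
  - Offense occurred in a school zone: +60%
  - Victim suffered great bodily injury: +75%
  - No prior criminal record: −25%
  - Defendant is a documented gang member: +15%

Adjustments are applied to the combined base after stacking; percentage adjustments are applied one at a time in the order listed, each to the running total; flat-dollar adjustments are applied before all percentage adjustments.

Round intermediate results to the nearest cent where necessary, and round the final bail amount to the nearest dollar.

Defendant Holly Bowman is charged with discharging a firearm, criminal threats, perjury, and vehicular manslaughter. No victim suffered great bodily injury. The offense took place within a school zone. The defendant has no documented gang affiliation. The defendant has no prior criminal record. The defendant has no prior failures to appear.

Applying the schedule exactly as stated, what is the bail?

Base amounts from the schedule: discharging a firearm $138,500; criminal threats $12,350; perjury $8,700; vehicular manslaughter $350,000.
Stacking rule: highest base plus 10% of each additional charge. Highest is vehicular manslaughter at $350,000. Additional: $138,500 × 10% = $13,850; $12,350 × 10% = $1,235; $8,700 × 10% = $870. Combined base = $350,000 + $15,955 = $365,955.
Offense occurred in a school zone (+60%): $365,955 × 1.6 = $585,528.
No prior criminal record (−25%): $585,528 × 0.75 = $439,146.

$439,146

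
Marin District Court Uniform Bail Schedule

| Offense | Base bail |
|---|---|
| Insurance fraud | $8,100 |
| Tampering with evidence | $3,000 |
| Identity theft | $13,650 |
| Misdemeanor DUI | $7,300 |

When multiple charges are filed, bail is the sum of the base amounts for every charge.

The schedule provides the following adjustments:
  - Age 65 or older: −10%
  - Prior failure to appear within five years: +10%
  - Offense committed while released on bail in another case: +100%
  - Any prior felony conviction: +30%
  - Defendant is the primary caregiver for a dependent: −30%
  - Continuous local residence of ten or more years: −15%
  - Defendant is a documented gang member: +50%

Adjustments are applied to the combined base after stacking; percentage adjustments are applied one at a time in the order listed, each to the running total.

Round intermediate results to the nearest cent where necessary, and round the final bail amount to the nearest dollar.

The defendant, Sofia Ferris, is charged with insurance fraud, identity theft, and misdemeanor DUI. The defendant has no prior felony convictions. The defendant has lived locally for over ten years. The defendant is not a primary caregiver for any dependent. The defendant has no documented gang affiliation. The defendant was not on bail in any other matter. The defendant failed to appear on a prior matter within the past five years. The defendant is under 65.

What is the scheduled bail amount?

Base amounts from the schedule: insurance fraud $8,100; identity theft $13,650; misdemeanor DUI $7,300.
Stacking rule: sum of all bases. $8,100 + $13,650 + $7,300 = $29,050.
Prior failure to appear within five years (+10%): $29,050 × 1.1 = $31,955.
Continuous local residence of ten or more years (−15%): $31,955 × 0.85 = $27,161.75.
Rounded to the nearest dollar: $27,162.

$27,162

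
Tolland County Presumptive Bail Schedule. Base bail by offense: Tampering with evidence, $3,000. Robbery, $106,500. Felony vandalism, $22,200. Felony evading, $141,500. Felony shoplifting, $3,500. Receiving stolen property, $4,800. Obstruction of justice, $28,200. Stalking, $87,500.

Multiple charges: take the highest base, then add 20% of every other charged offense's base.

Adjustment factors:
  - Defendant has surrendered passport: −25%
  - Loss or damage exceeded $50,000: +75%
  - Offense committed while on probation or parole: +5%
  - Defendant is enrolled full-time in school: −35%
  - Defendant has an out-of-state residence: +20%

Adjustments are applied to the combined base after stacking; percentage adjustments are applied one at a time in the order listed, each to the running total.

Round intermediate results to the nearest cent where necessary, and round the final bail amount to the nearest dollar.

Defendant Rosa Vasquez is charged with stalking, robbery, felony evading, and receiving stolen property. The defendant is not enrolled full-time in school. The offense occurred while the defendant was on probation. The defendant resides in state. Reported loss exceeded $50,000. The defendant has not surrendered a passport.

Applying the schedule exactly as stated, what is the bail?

Base amounts from the schedule: stalking $87,500; robbery $106,500; felony evading $141,500; receiving stolen property $4,800.
Stacking rule: highest base plus 20% of each additional charge. Highest is felony evading at $141,500. Additional: $87,500 × 20% = $17,500; $106,500 × 20% = $21,300; $4,800 × 20% = $960. Combined base = $141,500 + $39,760 = $181,260.
Loss or damage exceeded $50,000 (+75%): $181,260 × 1.75 = $317,205.
Offense committed while on probation or parole (+5%): $317,205 × 1.05 = $333,065.25.
Rounded to the nearest dollar: $333,065.

$333,065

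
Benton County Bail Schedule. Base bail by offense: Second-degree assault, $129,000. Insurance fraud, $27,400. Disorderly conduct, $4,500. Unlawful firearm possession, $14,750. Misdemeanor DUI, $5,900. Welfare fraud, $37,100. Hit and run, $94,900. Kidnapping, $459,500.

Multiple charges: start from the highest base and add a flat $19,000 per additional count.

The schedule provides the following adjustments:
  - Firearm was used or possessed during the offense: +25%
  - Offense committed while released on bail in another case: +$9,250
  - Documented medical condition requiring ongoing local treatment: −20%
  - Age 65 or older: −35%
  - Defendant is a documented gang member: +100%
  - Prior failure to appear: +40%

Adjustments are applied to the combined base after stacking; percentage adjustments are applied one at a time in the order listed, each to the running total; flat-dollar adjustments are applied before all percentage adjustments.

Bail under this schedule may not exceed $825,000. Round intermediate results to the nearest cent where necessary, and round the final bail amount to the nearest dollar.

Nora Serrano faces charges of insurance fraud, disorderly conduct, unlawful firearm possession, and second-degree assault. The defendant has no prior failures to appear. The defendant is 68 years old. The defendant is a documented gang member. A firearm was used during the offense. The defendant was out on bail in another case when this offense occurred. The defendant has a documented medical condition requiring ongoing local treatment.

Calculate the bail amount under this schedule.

Base amounts from the schedule: insurance fraud $27,400; disorderly conduct $4,500; unlawful firearm possession $14,750; second-degree assault $129,000.
Stacking rule: highest base plus $19,000 per additional charge. Highest is second-degree assault at $129,000; 3 additional charges → +$57,000. Combined base = $186,000.
Offense committed while released on bail in another case (+$9,250 flat): $186,000 + $9,250 = $195,250.
Firearm was used or possessed during the offense (+25%): $195,250 × 1.25 = $244,062.50.
Documented medical condition requiring ongoing local treatment (−20%): $244,062.50 × 0.8 = $195,250.
Age 65 or older (−35%): $195,250 × 0.65 = $126,912.50.
Defendant is a documented gang member (+100%): $126,912.50 × 2 = $253,825.
$253,825 is within the $825,000 maximum.

$253,825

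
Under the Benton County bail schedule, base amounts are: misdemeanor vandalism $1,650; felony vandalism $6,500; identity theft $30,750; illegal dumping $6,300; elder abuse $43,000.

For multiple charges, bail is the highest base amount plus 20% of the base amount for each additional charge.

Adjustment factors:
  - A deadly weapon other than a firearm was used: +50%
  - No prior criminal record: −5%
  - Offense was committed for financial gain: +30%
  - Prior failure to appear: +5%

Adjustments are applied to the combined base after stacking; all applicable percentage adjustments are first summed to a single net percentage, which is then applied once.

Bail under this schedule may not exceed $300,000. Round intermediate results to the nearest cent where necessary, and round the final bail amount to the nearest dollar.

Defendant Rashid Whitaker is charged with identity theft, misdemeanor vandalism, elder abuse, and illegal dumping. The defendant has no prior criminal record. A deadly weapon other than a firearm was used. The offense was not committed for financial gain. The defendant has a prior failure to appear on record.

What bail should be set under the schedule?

Base amounts from the schedule: identity theft $30,750; misdemeanor vandalism $1,650; elder abuse $43,000; illegal dumping $6,300.
Stacking rule: highest base plus 20% of each additional charge. Highest is elder abuse at $43,000. Additional: $30,750 × 20% = $6,150; $1,650 × 20% = $330; $6,300 × 20% = $1,260. Combined base = $43,000 + $7,740 = $50,740.
Net percentage adjustment: +50% −5% +5% = +50%. $50,740 × 1.5 = $76,110.
$76,110 is within the $300,000 maximum.

$76,110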